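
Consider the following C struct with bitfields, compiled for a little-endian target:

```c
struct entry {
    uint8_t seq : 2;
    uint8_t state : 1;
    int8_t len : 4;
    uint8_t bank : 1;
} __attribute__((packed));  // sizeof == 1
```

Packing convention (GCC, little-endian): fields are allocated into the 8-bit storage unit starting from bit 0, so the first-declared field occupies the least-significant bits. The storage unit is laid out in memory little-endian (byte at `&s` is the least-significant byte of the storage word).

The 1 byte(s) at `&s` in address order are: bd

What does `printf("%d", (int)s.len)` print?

[0]=0xbd (little-endian) → word 0xbd
seq [0+:2] = (word>>0) & 0x3 = 1
state [2+:1] = (word>>2) & 0x1 = 1
len [3+:4] = (word>>3) & 0xf = 7  ←
bank [7+:1] = (word>>7) & 0x1 = 1
len signed 4b, MSB=0: value = 7

7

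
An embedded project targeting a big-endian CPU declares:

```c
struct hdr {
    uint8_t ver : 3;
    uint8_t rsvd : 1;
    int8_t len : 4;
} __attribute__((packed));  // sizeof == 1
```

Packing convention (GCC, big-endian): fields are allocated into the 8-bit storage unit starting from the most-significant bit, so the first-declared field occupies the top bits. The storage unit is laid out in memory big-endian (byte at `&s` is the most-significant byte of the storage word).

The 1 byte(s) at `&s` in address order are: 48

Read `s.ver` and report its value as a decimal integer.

2

[0]=0x48 (big-endian) → word 0x48
ver:3 @ bit 5 → (0x48>>5)&0x7 = 0x2  ←
rsvd:1 @ bit 4 → (0x48>>4)&0x1 = 0x0
len:4 @ bit 0 → (0x48>>0)&0xf = 0x8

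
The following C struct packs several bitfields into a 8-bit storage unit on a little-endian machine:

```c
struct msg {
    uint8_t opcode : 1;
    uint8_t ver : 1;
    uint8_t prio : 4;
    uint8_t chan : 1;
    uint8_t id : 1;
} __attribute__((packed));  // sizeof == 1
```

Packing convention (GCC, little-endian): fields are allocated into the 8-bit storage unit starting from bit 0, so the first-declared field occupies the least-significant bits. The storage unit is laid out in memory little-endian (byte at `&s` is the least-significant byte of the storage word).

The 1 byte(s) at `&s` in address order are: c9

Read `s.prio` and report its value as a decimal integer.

2

[0]=0xc9 (little-endian) → word 0xc9
opcode [0+:1] = (word>>0) & 0x1 = 1
ver [1+:1] = (word>>1) & 0x1 = 0
prio [2+:4] = (word>>2) & 0xf = 2  ←
chan [6+:1] = (word>>6) & 0x1 = 1
id [7+:1] = (word>>7) & 0x1 = 1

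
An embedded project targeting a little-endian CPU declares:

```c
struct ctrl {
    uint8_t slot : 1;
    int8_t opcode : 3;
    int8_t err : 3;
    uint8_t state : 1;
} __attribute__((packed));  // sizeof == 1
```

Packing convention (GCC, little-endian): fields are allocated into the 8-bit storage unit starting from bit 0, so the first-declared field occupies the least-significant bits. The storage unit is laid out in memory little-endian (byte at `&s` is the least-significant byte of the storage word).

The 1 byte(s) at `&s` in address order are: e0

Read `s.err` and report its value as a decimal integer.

-2

[0]=0xe0 (little-endian) → word 0xe0
slot [0+:1] = (word>>0) & 0x1 = 0
opcode [1+:3] = (word>>1) & 0x7 = 0
err [4+:3] = (word>>4) & 0x7 = 6  ←
state [7+:1] = (word>>7) & 0x1 = 1
err signed 3b, MSB=1: 6 - 8 = -2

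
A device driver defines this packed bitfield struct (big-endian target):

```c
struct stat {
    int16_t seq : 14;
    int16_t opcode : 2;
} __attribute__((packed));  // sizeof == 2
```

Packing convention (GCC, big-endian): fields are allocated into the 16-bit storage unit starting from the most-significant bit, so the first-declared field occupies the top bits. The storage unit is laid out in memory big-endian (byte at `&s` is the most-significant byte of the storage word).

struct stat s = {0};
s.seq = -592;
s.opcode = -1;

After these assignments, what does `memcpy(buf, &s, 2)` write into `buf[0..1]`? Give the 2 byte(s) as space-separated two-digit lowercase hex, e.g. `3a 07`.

f6 c3

[2+:14] seq=-592 & 0x3fff = 0x3db0; word=0xf6c0
[0+:2] opcode=-1 & 0x3 = 0x3; word=0xf6c3
word = 0xf6c3 → big-endian bytes:
  [0]=0xf6  [1]=0xc3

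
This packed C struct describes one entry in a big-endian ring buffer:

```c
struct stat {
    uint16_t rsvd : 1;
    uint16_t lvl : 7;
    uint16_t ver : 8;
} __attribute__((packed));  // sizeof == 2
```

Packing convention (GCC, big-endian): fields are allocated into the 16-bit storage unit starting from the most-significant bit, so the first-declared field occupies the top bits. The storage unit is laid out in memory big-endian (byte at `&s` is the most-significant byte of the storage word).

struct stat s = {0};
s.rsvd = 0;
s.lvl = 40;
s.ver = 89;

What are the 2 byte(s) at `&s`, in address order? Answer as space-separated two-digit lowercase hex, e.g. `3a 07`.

rsvd (1b) val=0 bits=0x0 at bit 15: 0x0000
lvl (7b) val=40 bits=0x28 at bit 8: 0x2800
ver (8b) val=89 bits=0x59 at bit 0: 0x2859
word = 0x2859 → big-endian bytes:
  [0]=0x28  [1]=0x59

28 59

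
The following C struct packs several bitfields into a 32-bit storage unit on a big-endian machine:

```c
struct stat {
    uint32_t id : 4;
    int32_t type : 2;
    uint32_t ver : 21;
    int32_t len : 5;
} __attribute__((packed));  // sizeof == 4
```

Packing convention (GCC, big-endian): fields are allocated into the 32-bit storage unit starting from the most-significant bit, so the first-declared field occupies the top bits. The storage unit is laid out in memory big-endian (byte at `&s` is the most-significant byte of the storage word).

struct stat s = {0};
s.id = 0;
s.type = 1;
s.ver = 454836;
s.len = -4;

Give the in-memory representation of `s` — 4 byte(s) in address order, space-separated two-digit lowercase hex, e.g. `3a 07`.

id:4 = 0 → 0x0 << 28 → word 0x00000000
type:2 = 1 → 0x1 << 26 → word 0x04000000
ver:21 = 454836 → 0x6f0b4 << 5 → word 0x04de1680
len:5 = -4 → 0x1c << 0 → word 0x04de169c
word = 0x04de169c → big-endian bytes:
  [0]=0x04  [1]=0xde  [2]=0x16  [3]=0x9c

04 de 16 9c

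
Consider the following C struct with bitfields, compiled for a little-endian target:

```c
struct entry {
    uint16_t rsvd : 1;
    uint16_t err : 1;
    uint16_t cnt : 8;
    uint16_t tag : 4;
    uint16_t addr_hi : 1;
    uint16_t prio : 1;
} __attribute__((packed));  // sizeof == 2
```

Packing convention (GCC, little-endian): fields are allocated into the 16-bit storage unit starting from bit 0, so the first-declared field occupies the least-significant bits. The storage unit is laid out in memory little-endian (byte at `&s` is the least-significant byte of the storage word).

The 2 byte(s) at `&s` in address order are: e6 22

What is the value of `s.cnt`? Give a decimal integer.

185

[0]=0xe6 [1]=0x22 (little-endian) → word 0x22e6
rsvd [0+:1] = (word>>0) & 0x1 = 0
err [1+:1] = (word>>1) & 0x1 = 1
cnt [2+:8] = (word>>2) & 0xff = 185  ←
tag [10+:4] = (word>>10) & 0xf = 8
addr_hi [14+:1] = (word>>14) & 0x1 = 0
prio [15+:1] = (word>>15) & 0x1 = 0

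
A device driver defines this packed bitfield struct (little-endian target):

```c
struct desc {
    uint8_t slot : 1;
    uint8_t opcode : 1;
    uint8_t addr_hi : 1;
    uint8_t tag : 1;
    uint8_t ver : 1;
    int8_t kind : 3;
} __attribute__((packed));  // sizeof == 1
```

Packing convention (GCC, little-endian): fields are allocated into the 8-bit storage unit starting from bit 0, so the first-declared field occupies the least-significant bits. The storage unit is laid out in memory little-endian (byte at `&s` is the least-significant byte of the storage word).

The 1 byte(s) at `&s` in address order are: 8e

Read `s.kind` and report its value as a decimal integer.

-4

[0]=0x8e (little-endian) → word 0x8e
slot [0+:1] = (word>>0) & 0x1 = 0
opcode [1+:1] = (word>>1) & 0x1 = 1
addr_hi [2+:1] = (word>>2) & 0x1 = 1
tag [3+:1] = (word>>3) & 0x1 = 1
ver [4+:1] = (word>>4) & 0x1 = 0
kind [5+:3] = (word>>5) & 0x7 = 4  ←
kind signed 3b, MSB=1: 4 - 8 = -4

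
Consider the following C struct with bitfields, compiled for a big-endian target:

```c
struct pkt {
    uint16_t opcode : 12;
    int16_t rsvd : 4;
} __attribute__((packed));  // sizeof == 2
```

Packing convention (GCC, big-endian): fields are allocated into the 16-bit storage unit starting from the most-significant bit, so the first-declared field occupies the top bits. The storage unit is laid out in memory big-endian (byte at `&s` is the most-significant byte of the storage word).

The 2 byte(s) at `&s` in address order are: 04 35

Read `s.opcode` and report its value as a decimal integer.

[0]=0x04 [1]=0x35 (big-endian) → word 0x0435
opcode:12 @ bit 4 → (0x0435>>4)&0xfff = 0x43  ←
rsvd:4 @ bit 0 → (0x0435>>0)&0xf = 0x5

67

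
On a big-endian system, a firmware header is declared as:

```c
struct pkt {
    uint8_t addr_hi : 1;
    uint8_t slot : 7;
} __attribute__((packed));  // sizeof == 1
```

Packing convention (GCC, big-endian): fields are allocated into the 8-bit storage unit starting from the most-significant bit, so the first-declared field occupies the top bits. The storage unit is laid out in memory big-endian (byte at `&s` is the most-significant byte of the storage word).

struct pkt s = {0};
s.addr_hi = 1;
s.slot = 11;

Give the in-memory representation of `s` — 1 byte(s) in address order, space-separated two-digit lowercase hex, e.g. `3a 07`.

8b

[7+:1] addr_hi=1 & 0x1 = 0x1; word=0x80
[0+:7] slot=11 & 0x7f = 0xb; word=0x8b
word = 0x8b → big-endian bytes:
  [0]=0x8b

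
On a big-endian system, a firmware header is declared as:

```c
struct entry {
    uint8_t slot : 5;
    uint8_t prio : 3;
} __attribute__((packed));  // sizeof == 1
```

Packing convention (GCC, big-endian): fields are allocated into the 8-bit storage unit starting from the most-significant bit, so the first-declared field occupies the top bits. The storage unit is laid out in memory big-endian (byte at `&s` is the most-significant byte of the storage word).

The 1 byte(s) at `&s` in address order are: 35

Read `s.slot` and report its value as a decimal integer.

6

[0]=0x35 (big-endian) → word 0x35
slot [3+:5] = (word>>3) & 0x1f = 6  ←
prio [0+:3] = (word>>0) & 0x7 = 5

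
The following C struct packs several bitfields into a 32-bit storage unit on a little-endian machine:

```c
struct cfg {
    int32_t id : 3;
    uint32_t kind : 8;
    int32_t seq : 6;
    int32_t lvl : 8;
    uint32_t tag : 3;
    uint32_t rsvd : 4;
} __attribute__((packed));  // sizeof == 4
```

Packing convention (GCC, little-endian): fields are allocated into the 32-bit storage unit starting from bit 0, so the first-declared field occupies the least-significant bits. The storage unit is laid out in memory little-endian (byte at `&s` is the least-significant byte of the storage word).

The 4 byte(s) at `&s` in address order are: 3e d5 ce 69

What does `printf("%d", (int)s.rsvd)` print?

[0]=0x3e [1]=0xd5 [2]=0xce [3]=0x69 (little-endian) → word 0x69ced53e
id:3 @ bit 0 → (0x69ced53e>>0)&0x7 = 0x6
kind:8 @ bit 3 → (0x69ced53e>>3)&0xff = 0xa7
seq:6 @ bit 11 → (0x69ced53e>>11)&0x3f = 0x1a
lvl:8 @ bit 17 → (0x69ced53e>>17)&0xff = 0xe7
tag:3 @ bit 25 → (0x69ced53e>>25)&0x7 = 0x4
rsvd:4 @ bit 28 → (0x69ced53e>>28)&0xf = 0x6  ←

6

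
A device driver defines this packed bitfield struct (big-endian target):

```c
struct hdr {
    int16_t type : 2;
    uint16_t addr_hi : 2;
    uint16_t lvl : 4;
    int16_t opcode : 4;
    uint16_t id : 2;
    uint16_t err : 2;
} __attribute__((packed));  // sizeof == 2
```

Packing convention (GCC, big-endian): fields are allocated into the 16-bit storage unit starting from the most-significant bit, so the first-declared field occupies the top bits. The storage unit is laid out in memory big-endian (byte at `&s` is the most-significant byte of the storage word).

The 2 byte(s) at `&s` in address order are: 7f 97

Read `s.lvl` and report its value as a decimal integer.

15

[0]=0x7f [1]=0x97 (big-endian) → word 0x7f97
type [14+:2] = (word>>14) & 0x3 = 1
addr_hi [12+:2] = (word>>12) & 0x3 = 3
lvl [8+:4] = (word>>8) & 0xf = 15  ←
opcode [4+:4] = (word>>4) & 0xf = 9
id [2+:2] = (word>>2) & 0x3 = 1
err [0+:2] = (word>>0) & 0x3 = 3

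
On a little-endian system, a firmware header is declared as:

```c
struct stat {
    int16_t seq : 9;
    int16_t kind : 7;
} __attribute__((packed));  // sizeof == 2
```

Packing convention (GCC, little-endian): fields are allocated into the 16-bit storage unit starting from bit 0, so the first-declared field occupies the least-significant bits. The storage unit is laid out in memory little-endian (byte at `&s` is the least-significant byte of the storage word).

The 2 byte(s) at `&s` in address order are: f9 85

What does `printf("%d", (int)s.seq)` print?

[0]=0xf9 [1]=0x85 (little-endian) → word 0x85f9
seq:9 @ bit 0 → (0x85f9>>0)&0x1ff = 0x1f9  ←
kind:7 @ bit 9 → (0x85f9>>9)&0x7f = 0x42
seq signed 9b, MSB=1: 505 - 512 = -7

-7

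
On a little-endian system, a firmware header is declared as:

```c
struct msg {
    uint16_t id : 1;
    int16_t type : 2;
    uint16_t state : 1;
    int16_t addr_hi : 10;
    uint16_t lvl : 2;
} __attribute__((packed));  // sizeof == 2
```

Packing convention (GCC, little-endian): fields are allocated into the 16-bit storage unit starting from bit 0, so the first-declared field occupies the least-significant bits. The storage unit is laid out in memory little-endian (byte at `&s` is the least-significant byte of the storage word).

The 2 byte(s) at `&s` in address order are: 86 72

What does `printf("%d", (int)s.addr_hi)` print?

[0]=0x86 [1]=0x72 (little-endian) → word 0x7286
id [0+:1] = (word>>0) & 0x1 = 0
type [1+:2] = (word>>1) & 0x3 = 3
state [3+:1] = (word>>3) & 0x1 = 0
addr_hi [4+:10] = (word>>4) & 0x3ff = 808  ←
lvl [14+:2] = (word>>14) & 0x3 = 1
addr_hi signed 10b, MSB=1: 808 - 1024 = -216

-216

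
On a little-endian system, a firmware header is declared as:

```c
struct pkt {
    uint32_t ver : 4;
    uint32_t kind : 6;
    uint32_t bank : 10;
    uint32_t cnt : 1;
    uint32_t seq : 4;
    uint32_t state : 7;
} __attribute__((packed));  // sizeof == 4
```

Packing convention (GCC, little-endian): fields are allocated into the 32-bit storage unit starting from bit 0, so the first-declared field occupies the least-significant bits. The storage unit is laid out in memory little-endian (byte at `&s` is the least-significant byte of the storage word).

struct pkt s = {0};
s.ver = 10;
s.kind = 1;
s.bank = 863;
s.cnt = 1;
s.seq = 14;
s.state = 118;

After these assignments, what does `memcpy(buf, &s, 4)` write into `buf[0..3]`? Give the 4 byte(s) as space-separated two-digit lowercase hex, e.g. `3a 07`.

1a 7c dd ed

ver (4b) val=10 bits=0xa at bit 0: 0x0000000a
kind (6b) val=1 bits=0x1 at bit 4: 0x0000001a
bank (10b) val=863 bits=0x35f at bit 10: 0x000d7c1a
cnt (1b) val=1 bits=0x1 at bit 20: 0x001d7c1a
seq (4b) val=14 bits=0xe at bit 21: 0x01dd7c1a
state (7b) val=118 bits=0x76 at bit 25: 0xeddd7c1a
word = 0xeddd7c1a → little-endian bytes:
  [0]=0x1a  [1]=0x7c  [2]=0xdd  [3]=0xed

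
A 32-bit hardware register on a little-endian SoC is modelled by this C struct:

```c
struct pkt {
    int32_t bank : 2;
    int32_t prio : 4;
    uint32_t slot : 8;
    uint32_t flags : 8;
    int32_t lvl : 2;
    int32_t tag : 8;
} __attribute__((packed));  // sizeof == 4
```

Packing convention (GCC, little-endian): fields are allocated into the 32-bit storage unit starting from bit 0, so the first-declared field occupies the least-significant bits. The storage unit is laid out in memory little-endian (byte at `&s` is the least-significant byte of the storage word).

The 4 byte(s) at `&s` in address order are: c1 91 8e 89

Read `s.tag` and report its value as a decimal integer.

[0]=0xc1 [1]=0x91 [2]=0x8e [3]=0x89 (little-endian) → word 0x898e91c1
bank:2 @ bit 0 → (0x898e91c1>>0)&0x3 = 0x1
prio:4 @ bit 2 → (0x898e91c1>>2)&0xf = 0x0
slot:8 @ bit 6 → (0x898e91c1>>6)&0xff = 0x47
flags:8 @ bit 14 → (0x898e91c1>>14)&0xff = 0x3a
lvl:2 @ bit 22 → (0x898e91c1>>22)&0x3 = 0x2
tag:8 @ bit 24 → (0x898e91c1>>24)&0xff = 0x89  ←
tag signed 8b, MSB=1: 137 - 256 = -119

-119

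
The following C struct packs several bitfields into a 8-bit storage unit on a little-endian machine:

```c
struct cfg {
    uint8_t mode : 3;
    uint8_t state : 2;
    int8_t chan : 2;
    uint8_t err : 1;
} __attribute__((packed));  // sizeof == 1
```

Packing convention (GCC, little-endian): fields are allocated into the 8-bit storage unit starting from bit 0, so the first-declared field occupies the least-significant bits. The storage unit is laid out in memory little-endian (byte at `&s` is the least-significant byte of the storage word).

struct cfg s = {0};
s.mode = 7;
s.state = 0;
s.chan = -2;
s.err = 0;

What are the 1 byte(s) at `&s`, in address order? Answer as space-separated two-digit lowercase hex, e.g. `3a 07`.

mode (3b) val=7 bits=0x7 at bit 0: 0x07
state (2b) val=0 bits=0x0 at bit 3: 0x07
chan (2b) val=-2 bits=0x2 at bit 5: 0x47
err (1b) val=0 bits=0x0 at bit 7: 0x47
word = 0x47 → little-endian bytes:
  [0]=0x47

47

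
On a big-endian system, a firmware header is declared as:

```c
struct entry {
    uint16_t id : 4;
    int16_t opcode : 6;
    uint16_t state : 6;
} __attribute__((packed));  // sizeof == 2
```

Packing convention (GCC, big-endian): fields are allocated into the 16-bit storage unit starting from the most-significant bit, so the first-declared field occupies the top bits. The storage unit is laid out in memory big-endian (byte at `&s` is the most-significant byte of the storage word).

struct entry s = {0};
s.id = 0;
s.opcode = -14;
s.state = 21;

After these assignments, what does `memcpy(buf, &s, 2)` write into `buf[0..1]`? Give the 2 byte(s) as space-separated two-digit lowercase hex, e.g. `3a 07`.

[12+:4] id=0 & 0xf = 0x0; word=0x0000
[6+:6] opcode=-14 & 0x3f = 0x32; word=0x0c80
[0+:6] state=21 & 0x3f = 0x15; word=0x0c95
word = 0x0c95 → big-endian bytes:
  [0]=0x0c  [1]=0x95

0c 95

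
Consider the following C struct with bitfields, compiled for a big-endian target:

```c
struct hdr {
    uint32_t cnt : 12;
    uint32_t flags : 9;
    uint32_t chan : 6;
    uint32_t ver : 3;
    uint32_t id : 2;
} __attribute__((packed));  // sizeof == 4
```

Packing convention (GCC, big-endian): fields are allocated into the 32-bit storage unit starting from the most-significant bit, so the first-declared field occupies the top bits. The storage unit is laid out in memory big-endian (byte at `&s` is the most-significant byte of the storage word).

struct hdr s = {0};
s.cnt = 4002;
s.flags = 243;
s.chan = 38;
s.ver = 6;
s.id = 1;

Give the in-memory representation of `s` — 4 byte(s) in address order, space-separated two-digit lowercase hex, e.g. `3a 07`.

[20+:12] cnt=4002 & 0xfff = 0xfa2; word=0xfa200000
[11+:9] flags=243 & 0x1ff = 0xf3; word=0xfa279800
[5+:6] chan=38 & 0x3f = 0x26; word=0xfa279cc0
[2+:3] ver=6 & 0x7 = 0x6; word=0xfa279cd8
[0+:2] id=1 & 0x3 = 0x1; word=0xfa279cd9
word = 0xfa279cd9 → big-endian bytes:
  [0]=0xfa  [1]=0x27  [2]=0x9c  [3]=0xd9

fa 27 9c d9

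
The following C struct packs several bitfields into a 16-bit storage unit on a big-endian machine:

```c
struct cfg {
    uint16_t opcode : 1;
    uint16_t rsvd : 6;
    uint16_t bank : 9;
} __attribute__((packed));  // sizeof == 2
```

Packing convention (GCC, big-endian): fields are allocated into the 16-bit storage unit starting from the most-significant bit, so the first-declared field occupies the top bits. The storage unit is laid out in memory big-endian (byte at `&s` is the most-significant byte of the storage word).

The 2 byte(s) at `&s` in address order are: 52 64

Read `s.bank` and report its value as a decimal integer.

100

[0]=0x52 [1]=0x64 (big-endian) → word 0x5264
opcode [15+:1] = (word>>15) & 0x1 = 0
rsvd [9+:6] = (word>>9) & 0x3f = 41
bank [0+:9] = (word>>0) & 0x1ff = 100  ←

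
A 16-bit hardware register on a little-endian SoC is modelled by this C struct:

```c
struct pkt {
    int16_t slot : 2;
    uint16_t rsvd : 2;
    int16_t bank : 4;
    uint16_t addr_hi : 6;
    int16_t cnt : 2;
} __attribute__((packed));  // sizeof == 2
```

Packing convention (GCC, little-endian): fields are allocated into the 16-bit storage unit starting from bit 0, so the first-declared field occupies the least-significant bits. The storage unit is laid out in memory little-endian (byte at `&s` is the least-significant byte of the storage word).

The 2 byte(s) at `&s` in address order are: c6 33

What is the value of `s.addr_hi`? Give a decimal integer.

[0]=0xc6 [1]=0x33 (little-endian) → word 0x33c6
slot:2 @ bit 0 → (0x33c6>>0)&0x3 = 0x2
rsvd:2 @ bit 2 → (0x33c6>>2)&0x3 = 0x1
bank:4 @ bit 4 → (0x33c6>>4)&0xf = 0xc
addr_hi:6 @ bit 8 → (0x33c6>>8)&0x3f = 0x33  ←
cnt:2 @ bit 14 → (0x33c6>>14)&0x3 = 0x0

51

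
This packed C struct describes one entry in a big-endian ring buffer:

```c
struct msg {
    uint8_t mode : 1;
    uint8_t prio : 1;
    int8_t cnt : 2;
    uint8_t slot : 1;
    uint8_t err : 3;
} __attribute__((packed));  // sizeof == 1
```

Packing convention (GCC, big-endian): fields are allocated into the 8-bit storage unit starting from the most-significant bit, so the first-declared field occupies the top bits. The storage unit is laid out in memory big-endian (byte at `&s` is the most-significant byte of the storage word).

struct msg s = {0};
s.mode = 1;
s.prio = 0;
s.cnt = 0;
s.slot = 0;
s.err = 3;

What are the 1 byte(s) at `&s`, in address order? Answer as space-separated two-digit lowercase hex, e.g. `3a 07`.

83

[7+:1] mode=1 & 0x1 = 0x1; word=0x80
[6+:1] prio=0 & 0x1 = 0x0; word=0x80
[4+:2] cnt=0 & 0x3 = 0x0; word=0x80
[3+:1] slot=0 & 0x1 = 0x0; word=0x80
[0+:3] err=3 & 0x7 = 0x3; word=0x83
word = 0x83 → big-endian bytes:
  [0]=0x83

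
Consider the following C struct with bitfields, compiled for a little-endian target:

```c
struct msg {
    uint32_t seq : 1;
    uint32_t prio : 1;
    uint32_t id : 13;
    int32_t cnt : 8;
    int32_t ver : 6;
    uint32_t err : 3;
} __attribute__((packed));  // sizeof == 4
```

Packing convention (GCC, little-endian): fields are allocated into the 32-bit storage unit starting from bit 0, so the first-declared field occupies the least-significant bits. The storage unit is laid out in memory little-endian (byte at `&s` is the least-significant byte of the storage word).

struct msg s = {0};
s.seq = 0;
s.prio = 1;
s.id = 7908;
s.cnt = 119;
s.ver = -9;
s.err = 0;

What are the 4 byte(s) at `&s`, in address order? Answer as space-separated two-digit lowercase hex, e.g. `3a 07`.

92 fb bb 1b

seq (1b) val=0 bits=0x0 at bit 0: 0x00000000
prio (1b) val=1 bits=0x1 at bit 1: 0x00000002
id (13b) val=7908 bits=0x1ee4 at bit 2: 0x00007b92
cnt (8b) val=119 bits=0x77 at bit 15: 0x003bfb92
ver (6b) val=-9 bits=0x37 at bit 23: 0x1bbbfb92
err (3b) val=0 bits=0x0 at bit 29: 0x1bbbfb92
word = 0x1bbbfb92 → little-endian bytes:
  [0]=0x92  [1]=0xfb  [2]=0xbb  [3]=0x1b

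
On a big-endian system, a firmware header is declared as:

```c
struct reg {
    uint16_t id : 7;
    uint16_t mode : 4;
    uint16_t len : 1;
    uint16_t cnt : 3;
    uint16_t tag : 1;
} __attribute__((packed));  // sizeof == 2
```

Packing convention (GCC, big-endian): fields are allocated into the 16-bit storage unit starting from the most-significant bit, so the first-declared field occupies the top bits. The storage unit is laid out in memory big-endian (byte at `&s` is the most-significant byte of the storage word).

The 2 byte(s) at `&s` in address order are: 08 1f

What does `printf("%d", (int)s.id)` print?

4

[0]=0x08 [1]=0x1f (big-endian) → word 0x081f
id:7 @ bit 9 → (0x081f>>9)&0x7f = 0x4  ←
mode:4 @ bit 5 → (0x081f>>5)&0xf = 0x0
len:1 @ bit 4 → (0x081f>>4)&0x1 = 0x1
cnt:3 @ bit 1 → (0x081f>>1)&0x7 = 0x7
tag:1 @ bit 0 → (0x081f>>0)&0x1 = 0x1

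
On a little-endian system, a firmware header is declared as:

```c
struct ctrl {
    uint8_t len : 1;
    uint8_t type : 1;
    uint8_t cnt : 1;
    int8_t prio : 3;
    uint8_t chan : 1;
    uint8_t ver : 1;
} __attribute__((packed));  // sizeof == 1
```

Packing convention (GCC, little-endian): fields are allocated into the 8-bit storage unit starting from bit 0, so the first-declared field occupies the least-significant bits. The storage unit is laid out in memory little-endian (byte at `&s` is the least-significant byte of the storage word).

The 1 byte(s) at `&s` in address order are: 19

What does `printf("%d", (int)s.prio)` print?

3

[0]=0x19 (little-endian) → word 0x19
len [0+:1] = (word>>0) & 0x1 = 1
type [1+:1] = (word>>1) & 0x1 = 0
cnt [2+:1] = (word>>2) & 0x1 = 0
prio [3+:3] = (word>>3) & 0x7 = 3  ←
chan [6+:1] = (word>>6) & 0x1 = 0
ver [7+:1] = (word>>7) & 0x1 = 0
prio signed 3b, MSB=0: value = 3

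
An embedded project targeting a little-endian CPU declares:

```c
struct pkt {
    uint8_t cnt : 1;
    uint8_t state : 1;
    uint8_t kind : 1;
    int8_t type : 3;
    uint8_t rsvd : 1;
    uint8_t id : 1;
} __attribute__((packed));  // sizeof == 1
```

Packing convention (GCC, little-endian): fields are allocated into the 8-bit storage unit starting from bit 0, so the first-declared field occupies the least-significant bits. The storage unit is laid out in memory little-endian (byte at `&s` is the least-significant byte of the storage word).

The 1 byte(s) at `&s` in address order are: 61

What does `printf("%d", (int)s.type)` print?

-4

[0]=0x61 (little-endian) → word 0x61
cnt [0+:1] = (word>>0) & 0x1 = 1
state [1+:1] = (word>>1) & 0x1 = 0
kind [2+:1] = (word>>2) & 0x1 = 0
type [3+:3] = (word>>3) & 0x7 = 4  ←
rsvd [6+:1] = (word>>6) & 0x1 = 1
id [7+:1] = (word>>7) & 0x1 = 0
type signed 3b, MSB=1: 4 - 8 = -4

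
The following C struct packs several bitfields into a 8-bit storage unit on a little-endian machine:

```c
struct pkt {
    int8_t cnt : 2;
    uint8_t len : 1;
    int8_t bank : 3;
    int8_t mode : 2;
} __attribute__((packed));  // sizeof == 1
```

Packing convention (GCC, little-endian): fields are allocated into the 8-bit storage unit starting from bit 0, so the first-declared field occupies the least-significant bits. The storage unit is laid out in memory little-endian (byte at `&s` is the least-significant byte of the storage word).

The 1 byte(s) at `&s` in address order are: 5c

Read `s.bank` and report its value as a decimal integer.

3

[0]=0x5c (little-endian) → word 0x5c
cnt:2 @ bit 0 → (0x5c>>0)&0x3 = 0x0
len:1 @ bit 2 → (0x5c>>2)&0x1 = 0x1
bank:3 @ bit 3 → (0x5c>>3)&0x7 = 0x3  ←
mode:2 @ bit 6 → (0x5c>>6)&0x3 = 0x1
bank signed 3b, MSB=0: value = 3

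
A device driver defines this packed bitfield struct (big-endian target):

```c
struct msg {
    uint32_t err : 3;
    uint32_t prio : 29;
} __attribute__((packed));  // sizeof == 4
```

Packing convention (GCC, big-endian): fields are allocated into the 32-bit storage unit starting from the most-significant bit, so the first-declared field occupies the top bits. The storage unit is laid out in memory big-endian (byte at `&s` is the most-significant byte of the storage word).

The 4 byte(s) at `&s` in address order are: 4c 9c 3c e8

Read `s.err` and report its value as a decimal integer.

[0]=0x4c [1]=0x9c [2]=0x3c [3]=0xe8 (big-endian) → word 0x4c9c3ce8
err [29+:3] = (word>>29) & 0x7 = 2  ←
prio [0+:29] = (word>>0) & 0x1fffffff = 211565800

2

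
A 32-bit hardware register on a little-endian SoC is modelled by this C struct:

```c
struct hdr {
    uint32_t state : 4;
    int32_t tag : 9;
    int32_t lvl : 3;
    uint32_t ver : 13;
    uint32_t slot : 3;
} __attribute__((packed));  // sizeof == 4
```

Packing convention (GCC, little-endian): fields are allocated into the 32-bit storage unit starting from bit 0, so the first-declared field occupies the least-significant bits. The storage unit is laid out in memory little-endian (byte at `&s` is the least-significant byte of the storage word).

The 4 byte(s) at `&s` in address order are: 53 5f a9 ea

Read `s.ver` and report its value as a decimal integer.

[0]=0x53 [1]=0x5f [2]=0xa9 [3]=0xea (little-endian) → word 0xeaa95f53
state:4 @ bit 0 → (0xeaa95f53>>0)&0xf = 0x3
tag:9 @ bit 4 → (0xeaa95f53>>4)&0x1ff = 0x1f5
lvl:3 @ bit 13 → (0xeaa95f53>>13)&0x7 = 0x2
ver:13 @ bit 16 → (0xeaa95f53>>16)&0x1fff = 0xaa9  ←
slot:3 @ bit 29 → (0xeaa95f53>>29)&0x7 = 0x7

2729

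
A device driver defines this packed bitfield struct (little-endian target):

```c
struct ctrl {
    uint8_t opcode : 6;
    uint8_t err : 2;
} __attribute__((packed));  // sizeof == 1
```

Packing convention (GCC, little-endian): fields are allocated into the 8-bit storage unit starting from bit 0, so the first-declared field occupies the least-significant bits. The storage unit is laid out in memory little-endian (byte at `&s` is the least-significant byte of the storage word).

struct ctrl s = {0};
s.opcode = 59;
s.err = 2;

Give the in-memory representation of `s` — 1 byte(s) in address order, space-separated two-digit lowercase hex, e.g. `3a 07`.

[0+:6] opcode=59 & 0x3f = 0x3b; word=0x3b
[6+:2] err=2 & 0x3 = 0x2; word=0xbb
word = 0xbb → little-endian bytes:
  [0]=0xbb

bb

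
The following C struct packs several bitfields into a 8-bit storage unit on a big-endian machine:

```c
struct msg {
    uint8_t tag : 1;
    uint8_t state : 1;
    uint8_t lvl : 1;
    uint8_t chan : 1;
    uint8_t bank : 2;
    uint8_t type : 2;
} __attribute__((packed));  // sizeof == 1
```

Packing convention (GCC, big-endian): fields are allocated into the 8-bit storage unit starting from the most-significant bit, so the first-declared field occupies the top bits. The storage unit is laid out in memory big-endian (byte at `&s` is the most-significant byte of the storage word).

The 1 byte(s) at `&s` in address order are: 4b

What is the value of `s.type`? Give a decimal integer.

3

[0]=0x4b (big-endian) → word 0x4b
tag [7+:1] = (word>>7) & 0x1 = 0
state [6+:1] = (word>>6) & 0x1 = 1
lvl [5+:1] = (word>>5) & 0x1 = 0
chan [4+:1] = (word>>4) & 0x1 = 0
bank [2+:2] = (word>>2) & 0x3 = 2
type [0+:2] = (word>>0) & 0x3 = 3  ←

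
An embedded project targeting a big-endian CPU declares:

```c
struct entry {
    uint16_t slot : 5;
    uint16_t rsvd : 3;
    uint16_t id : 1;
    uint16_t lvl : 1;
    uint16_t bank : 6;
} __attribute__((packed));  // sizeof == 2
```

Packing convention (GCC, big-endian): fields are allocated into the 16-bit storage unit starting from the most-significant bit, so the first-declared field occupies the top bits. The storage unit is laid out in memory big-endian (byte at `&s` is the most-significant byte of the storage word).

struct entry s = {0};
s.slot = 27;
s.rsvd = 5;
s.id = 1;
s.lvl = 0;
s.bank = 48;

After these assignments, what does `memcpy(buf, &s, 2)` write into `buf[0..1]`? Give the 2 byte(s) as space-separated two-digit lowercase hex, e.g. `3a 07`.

slot (5b) val=27 bits=0x1b at bit 11: 0xd800
rsvd (3b) val=5 bits=0x5 at bit 8: 0xdd00
id (1b) val=1 bits=0x1 at bit 7: 0xdd80
lvl (1b) val=0 bits=0x0 at bit 6: 0xdd80
bank (6b) val=48 bits=0x30 at bit 0: 0xddb0
word = 0xddb0 → big-endian bytes:
  [0]=0xdd  [1]=0xb0

dd b0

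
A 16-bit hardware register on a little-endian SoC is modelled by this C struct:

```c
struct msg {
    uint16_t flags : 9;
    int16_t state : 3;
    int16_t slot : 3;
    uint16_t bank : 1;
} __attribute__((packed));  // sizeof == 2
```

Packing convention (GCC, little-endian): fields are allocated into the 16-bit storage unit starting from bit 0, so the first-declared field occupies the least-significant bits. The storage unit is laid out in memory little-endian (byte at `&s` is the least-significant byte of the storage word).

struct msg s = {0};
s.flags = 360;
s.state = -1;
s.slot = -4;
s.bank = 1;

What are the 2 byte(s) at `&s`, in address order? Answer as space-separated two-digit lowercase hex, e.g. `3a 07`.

flags (9b) val=360 bits=0x168 at bit 0: 0x0168
state (3b) val=-1 bits=0x7 at bit 9: 0x0f68
slot (3b) val=-4 bits=0x4 at bit 12: 0x4f68
bank (1b) val=1 bits=0x1 at bit 15: 0xcf68
word = 0xcf68 → little-endian bytes:
  [0]=0x68  [1]=0xcf

68 cf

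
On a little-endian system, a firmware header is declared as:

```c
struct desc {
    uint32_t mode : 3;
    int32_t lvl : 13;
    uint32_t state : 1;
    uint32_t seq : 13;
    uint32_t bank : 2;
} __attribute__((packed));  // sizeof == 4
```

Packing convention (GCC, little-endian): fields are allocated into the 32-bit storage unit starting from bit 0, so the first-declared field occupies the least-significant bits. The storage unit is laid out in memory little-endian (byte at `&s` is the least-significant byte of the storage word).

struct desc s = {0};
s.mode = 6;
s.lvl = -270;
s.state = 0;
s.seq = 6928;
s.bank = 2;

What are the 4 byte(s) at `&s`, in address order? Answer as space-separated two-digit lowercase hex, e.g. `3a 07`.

96 f7 20 b6

[0+:3] mode=6 & 0x7 = 0x6; word=0x00000006
[3+:13] lvl=-270 & 0x1fff = 0x1ef2; word=0x0000f796
[16+:1] state=0 & 0x1 = 0x0; word=0x0000f796
[17+:13] seq=6928 & 0x1fff = 0x1b10; word=0x3620f796
[30+:2] bank=2 & 0x3 = 0x2; word=0xb620f796
word = 0xb620f796 → little-endian bytes:
  [0]=0x96  [1]=0xf7  [2]=0x20  [3]=0xb6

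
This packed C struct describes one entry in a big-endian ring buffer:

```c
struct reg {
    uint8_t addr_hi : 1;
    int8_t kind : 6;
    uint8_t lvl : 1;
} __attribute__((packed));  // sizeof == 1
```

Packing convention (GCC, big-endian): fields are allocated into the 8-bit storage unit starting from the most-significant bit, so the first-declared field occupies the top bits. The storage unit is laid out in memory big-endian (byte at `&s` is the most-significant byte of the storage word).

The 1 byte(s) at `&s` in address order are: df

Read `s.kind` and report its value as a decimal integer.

-17

[0]=0xdf (big-endian) → word 0xdf
addr_hi:1 @ bit 7 → (0xdf>>7)&0x1 = 0x1
kind:6 @ bit 1 → (0xdf>>1)&0x3f = 0x2f  ←
lvl:1 @ bit 0 → (0xdf>>0)&0x1 = 0x1
kind signed 6b, MSB=1: 47 - 64 = -17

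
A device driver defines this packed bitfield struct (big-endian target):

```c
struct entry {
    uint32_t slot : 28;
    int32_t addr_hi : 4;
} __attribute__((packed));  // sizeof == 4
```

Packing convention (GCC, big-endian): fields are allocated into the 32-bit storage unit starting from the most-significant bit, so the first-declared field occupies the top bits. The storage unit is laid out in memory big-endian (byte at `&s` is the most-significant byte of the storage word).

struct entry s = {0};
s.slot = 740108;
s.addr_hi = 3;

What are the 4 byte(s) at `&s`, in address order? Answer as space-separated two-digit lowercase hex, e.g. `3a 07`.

slot:28 = 740108 → 0xb4b0c << 4 → word 0x00b4b0c0
addr_hi:4 = 3 → 0x3 << 0 → word 0x00b4b0c3
word = 0x00b4b0c3 → big-endian bytes:
  [0]=0x00  [1]=0xb4  [2]=0xb0  [3]=0xc3

00 b4 b0 c3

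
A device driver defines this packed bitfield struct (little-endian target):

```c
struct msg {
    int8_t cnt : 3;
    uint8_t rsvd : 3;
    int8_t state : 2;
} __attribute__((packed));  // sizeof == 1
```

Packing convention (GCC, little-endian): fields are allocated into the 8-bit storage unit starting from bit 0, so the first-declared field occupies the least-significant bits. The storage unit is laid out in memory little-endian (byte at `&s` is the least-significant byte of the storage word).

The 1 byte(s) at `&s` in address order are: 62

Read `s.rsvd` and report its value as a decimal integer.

[0]=0x62 (little-endian) → word 0x62
cnt [0+:3] = (word>>0) & 0x7 = 2
rsvd [3+:3] = (word>>3) & 0x7 = 4  ←
state [6+:2] = (word>>6) & 0x3 = 1

4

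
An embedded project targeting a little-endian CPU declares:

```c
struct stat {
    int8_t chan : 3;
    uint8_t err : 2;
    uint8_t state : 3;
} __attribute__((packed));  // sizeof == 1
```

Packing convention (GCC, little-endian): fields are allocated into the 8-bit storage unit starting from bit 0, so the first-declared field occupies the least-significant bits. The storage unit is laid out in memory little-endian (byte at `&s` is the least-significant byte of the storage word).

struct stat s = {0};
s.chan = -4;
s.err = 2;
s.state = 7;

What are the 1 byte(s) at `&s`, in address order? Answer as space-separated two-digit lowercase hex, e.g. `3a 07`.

chan:3 = -4 → 0x4 << 0 → word 0x04
err:2 = 2 → 0x2 << 3 → word 0x14
state:3 = 7 → 0x7 << 5 → word 0xf4
word = 0xf4 → little-endian bytes:
  [0]=0xf4

f4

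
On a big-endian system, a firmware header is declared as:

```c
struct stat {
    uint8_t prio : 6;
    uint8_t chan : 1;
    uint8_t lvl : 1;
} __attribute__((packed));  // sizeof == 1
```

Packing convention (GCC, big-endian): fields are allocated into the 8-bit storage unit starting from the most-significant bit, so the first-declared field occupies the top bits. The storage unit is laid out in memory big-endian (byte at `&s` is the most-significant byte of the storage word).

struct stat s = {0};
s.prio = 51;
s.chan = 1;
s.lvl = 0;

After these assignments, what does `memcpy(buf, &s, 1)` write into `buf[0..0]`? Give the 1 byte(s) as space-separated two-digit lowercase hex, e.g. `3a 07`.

ce

[2+:6] prio=51 & 0x3f = 0x33; word=0xcc
[1+:1] chan=1 & 0x1 = 0x1; word=0xce
[0+:1] lvl=0 & 0x1 = 0x0; word=0xce
word = 0xce → big-endian bytes:
  [0]=0xce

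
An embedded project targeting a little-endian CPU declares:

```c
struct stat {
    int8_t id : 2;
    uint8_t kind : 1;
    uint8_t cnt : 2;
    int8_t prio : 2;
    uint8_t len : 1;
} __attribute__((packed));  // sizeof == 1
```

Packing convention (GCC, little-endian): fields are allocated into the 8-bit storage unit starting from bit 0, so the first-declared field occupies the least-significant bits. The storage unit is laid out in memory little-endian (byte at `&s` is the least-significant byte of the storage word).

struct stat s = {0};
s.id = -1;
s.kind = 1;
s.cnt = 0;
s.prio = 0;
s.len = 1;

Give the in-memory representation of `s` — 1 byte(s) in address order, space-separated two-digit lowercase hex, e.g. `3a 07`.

87

id:2 = -1 → 0x3 << 0 → word 0x03
kind:1 = 1 → 0x1 << 2 → word 0x07
cnt:2 = 0 → 0x0 << 3 → word 0x07
prio:2 = 0 → 0x0 << 5 → word 0x07
len:1 = 1 → 0x1 << 7 → word 0x87
word = 0x87 → little-endian bytes:
  [0]=0x87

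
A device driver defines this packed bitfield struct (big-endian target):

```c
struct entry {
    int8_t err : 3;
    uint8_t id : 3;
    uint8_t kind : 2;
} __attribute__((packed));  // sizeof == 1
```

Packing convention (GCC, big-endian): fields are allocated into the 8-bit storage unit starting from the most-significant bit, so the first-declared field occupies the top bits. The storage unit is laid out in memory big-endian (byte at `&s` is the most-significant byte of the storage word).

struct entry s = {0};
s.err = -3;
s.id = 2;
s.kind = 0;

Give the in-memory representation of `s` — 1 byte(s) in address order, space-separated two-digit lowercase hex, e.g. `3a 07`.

a8

err (3b) val=-3 bits=0x5 at bit 5: 0xa0
id (3b) val=2 bits=0x2 at bit 2: 0xa8
kind (2b) val=0 bits=0x0 at bit 0: 0xa8
word = 0xa8 → big-endian bytes:
  [0]=0xa8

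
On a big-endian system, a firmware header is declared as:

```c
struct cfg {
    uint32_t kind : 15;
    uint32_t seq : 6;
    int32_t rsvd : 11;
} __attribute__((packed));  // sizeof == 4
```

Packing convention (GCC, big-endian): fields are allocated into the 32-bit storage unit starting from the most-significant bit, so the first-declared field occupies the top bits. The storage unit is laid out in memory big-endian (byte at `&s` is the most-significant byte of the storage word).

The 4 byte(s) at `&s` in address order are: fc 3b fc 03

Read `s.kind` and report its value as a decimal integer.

32285

[0]=0xfc [1]=0x3b [2]=0xfc [3]=0x03 (big-endian) → word 0xfc3bfc03
kind [17+:15] = (word>>17) & 0x7fff = 32285  ←
seq [11+:6] = (word>>11) & 0x3f = 63
rsvd [0+:11] = (word>>0) & 0x7ff = 1027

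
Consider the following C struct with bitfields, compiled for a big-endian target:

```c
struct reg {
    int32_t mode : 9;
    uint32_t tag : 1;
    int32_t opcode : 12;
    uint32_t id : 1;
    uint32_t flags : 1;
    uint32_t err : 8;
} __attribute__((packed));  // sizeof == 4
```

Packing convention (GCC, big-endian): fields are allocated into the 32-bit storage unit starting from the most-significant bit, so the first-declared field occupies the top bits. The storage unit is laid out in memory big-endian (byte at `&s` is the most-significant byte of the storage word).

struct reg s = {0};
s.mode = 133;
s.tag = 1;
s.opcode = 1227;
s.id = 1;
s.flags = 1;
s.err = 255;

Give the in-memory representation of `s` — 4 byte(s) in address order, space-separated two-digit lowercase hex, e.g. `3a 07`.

42 d3 2f ff

mode:9 = 133 → 0x85 << 23 → word 0x42800000
tag:1 = 1 → 0x1 << 22 → word 0x42c00000
opcode:12 = 1227 → 0x4cb << 10 → word 0x42d32c00
id:1 = 1 → 0x1 << 9 → word 0x42d32e00
flags:1 = 1 → 0x1 << 8 → word 0x42d32f00
err:8 = 255 → 0xff << 0 → word 0x42d32fff
word = 0x42d32fff → big-endian bytes:
  [0]=0x42  [1]=0xd3  [2]=0x2f  [3]=0xff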